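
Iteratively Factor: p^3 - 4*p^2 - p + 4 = (p - 1)*(p^2 - 3*p - 4) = (p - 1)*(p + 1)*(p - 4)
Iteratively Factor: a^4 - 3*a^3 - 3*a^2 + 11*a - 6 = (a - 1)*(a^3 - 2*a^2 - 5*a + 6) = (a - 1)*(a + 2)*(a^2 - 4*a + 3) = (a - 1)^2*(a + 2)*(a - 3)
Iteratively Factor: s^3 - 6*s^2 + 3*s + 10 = (s - 5)*(s^2 - s - 2) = (s - 5)*(s - 2)*(s + 1)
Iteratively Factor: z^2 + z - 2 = (z + 2)*(z - 1)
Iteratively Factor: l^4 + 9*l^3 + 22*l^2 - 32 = (l + 4)*(l^3 + 5*l^2 + 2*l - 8) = (l + 4)^2*(l^2 + l - 2) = (l - 1)*(l + 4)^2*(l + 2)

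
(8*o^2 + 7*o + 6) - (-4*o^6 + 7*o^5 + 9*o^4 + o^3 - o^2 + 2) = 4*o^6 - 7*o^5 - 9*o^4 - o^3 + 9*o^2 + 7*o + 4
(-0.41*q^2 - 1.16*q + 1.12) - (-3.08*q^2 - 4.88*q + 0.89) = 2.67*q^2 + 3.72*q + 0.23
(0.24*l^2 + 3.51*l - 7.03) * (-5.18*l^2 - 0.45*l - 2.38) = -1.2432*l^4 - 18.2898*l^3 + 34.2647*l^2 - 5.1903*l + 16.7314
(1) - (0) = 1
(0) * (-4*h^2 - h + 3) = 0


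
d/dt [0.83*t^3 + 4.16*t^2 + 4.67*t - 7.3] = 2.49*t^2 + 8.32*t + 4.67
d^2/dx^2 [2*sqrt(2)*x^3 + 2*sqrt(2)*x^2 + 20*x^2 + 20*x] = 12*sqrt(2)*x + 4*sqrt(2) + 40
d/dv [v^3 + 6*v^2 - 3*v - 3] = 3*v^2 + 12*v - 3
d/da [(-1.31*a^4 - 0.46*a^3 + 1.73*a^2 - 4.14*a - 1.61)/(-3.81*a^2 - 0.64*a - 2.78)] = (9.9822*a^5 + 4.2678*a^4 + 15.156*a^3 - 13.0442*a^2 - 21.887*a + 10.4788)/(14.5161*a^4 + 4.8768*a^3 + 21.5932*a^2 + 3.5584*a + 7.7284)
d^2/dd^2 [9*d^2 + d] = 18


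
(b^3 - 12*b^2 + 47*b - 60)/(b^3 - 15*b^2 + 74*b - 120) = (b - 3)/(b - 6)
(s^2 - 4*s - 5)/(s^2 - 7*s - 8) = (s - 5)/(s - 8)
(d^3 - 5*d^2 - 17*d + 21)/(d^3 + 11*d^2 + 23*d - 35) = (d^2 - 4*d - 21)/(d^2 + 12*d + 35)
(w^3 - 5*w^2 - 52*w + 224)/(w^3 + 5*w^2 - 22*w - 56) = (w - 8)/(w + 2)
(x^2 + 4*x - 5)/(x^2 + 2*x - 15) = (x - 1)/(x - 3)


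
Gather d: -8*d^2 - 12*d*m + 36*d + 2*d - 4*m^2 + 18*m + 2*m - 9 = -8*d^2 + d*(38 - 12*m) - 4*m^2 + 20*m - 9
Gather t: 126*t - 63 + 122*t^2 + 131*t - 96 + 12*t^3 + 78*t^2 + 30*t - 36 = 12*t^3 + 200*t^2 + 287*t - 195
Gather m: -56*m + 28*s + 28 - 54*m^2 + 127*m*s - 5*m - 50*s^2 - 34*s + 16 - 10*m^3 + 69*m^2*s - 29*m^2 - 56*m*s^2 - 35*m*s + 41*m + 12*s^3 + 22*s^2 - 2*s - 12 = -10*m^3 + m^2*(69*s - 83) + m*(-56*s^2 + 92*s - 20) + 12*s^3 - 28*s^2 - 8*s + 32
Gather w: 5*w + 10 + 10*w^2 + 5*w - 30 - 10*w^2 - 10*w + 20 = 0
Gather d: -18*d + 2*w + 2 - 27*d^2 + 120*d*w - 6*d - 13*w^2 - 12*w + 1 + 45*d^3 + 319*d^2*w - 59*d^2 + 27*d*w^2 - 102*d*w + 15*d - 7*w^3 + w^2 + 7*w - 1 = 45*d^3 + d^2*(319*w - 86) + d*(27*w^2 + 18*w - 9) - 7*w^3 - 12*w^2 - 3*w + 2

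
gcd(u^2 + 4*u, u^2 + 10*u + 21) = 1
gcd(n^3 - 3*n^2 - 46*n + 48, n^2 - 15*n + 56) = n - 8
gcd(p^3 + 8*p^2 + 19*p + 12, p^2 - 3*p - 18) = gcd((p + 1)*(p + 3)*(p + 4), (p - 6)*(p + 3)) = p + 3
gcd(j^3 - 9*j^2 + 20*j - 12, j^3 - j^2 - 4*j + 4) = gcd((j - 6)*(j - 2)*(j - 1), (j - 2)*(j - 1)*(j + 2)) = j^2 - 3*j + 2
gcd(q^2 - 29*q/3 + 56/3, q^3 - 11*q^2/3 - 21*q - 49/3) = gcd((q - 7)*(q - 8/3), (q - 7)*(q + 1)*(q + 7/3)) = q - 7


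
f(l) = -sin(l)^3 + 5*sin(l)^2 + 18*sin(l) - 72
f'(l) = -3*sin(l)^2*cos(l) + 10*sin(l)*cos(l) + 18*cos(l)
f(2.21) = -54.85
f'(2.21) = -14.37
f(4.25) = -83.39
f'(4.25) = -2.97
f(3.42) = -76.55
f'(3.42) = -14.45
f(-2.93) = -75.55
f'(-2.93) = -15.42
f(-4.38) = -51.36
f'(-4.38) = -8.08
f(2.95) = -68.40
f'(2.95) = -19.43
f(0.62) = -60.05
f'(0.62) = 18.55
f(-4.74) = -50.01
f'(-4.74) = 0.69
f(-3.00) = -74.44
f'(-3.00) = -16.36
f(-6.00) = -66.60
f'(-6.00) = 19.74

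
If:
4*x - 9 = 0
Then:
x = 9/4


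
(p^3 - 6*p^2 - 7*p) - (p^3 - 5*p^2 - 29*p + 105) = -p^2 + 22*p - 105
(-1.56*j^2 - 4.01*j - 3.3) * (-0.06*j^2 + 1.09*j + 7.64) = 0.0936*j^4 - 1.4598*j^3 - 16.0913*j^2 - 34.2334*j - 25.212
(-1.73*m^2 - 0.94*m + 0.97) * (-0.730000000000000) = 1.2629*m^2 + 0.6862*m - 0.7081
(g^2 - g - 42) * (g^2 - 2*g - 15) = g^4 - 3*g^3 - 55*g^2 + 99*g + 630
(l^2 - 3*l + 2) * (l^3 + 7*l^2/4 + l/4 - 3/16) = l^5 - 5*l^4/4 - 3*l^3 + 41*l^2/16 + 17*l/16 - 3/8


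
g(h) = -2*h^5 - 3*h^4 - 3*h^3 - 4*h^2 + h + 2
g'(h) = -10*h^4 - 12*h^3 - 9*h^2 - 8*h + 1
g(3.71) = -2176.61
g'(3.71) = -2659.84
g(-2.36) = 70.15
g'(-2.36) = -182.72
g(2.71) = -538.51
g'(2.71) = -864.97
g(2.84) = -660.81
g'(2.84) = -1019.73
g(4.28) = -4181.32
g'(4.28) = -4494.58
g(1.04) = -10.60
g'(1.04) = -42.25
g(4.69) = -6380.58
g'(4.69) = -6310.71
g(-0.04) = 1.95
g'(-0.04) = 1.31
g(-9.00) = 100271.00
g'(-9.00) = -57518.00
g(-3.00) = 287.00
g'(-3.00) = -542.00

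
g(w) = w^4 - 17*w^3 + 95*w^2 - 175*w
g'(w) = 4*w^3 - 51*w^2 + 190*w - 175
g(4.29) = -5.86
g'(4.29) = 17.31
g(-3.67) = 2943.53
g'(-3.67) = -1756.94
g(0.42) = -57.97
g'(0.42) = -103.90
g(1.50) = -101.06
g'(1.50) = 8.75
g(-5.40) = 7242.39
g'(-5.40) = -3318.02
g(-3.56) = 2754.62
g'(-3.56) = -1678.23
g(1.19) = -100.36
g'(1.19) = -14.38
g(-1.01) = 292.22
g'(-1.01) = -423.05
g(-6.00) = 9438.00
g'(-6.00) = -4015.00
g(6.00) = -6.00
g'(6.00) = -7.00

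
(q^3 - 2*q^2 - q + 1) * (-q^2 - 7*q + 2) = -q^5 - 5*q^4 + 17*q^3 + 2*q^2 - 9*q + 2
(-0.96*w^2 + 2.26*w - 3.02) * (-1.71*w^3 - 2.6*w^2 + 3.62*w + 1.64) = 1.6416*w^5 - 1.3686*w^4 - 4.187*w^3 + 14.4588*w^2 - 7.226*w - 4.9528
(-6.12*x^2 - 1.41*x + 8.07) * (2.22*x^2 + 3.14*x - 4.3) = -13.5864*x^4 - 22.347*x^3 + 39.804*x^2 + 31.4028*x - 34.701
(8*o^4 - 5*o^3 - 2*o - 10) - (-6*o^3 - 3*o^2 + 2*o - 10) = 8*o^4 + o^3 + 3*o^2 - 4*o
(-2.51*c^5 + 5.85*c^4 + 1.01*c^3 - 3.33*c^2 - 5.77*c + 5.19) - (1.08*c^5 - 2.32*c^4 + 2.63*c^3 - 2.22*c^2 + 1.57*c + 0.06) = -3.59*c^5 + 8.17*c^4 - 1.62*c^3 - 1.11*c^2 - 7.34*c + 5.13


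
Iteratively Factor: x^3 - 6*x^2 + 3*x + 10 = (x - 2)*(x^2 - 4*x - 5) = (x - 2)*(x + 1)*(x - 5)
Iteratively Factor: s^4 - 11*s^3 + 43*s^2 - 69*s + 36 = (s - 3)*(s^3 - 8*s^2 + 19*s - 12) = (s - 3)^2*(s^2 - 5*s + 4) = (s - 4)*(s - 3)^2*(s - 1)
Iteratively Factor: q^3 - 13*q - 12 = (q - 4)*(q^2 + 4*q + 3) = (q - 4)*(q + 3)*(q + 1)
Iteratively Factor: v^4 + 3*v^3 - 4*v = (v - 1)*(v^3 + 4*v^2 + 4*v) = (v - 1)*(v + 2)*(v^2 + 2*v) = (v - 1)*(v + 2)^2*(v)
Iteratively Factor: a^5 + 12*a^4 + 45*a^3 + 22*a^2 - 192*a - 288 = (a + 3)*(a^4 + 9*a^3 + 18*a^2 - 32*a - 96) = (a + 3)^2*(a^3 + 6*a^2 - 32) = (a - 2)*(a + 3)^2*(a^2 + 8*a + 16) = (a - 2)*(a + 3)^2*(a + 4)*(a + 4)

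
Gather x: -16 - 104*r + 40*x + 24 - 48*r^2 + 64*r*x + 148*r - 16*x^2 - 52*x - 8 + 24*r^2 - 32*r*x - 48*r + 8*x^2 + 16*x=-24*r^2 - 4*r - 8*x^2 + x*(32*r + 4)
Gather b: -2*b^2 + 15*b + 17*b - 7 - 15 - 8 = -2*b^2 + 32*b - 30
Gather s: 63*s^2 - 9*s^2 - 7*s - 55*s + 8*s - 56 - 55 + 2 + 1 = 54*s^2 - 54*s - 108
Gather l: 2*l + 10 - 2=2*l + 8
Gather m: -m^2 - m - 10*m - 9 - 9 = -m^2 - 11*m - 18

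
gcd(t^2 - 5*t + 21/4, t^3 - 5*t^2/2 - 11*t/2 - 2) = 1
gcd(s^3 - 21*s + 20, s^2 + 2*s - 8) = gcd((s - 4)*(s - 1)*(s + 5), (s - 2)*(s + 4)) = 1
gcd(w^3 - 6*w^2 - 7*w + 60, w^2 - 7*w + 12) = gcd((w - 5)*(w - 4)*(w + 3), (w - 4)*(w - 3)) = w - 4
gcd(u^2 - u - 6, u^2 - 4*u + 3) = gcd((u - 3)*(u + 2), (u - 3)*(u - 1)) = u - 3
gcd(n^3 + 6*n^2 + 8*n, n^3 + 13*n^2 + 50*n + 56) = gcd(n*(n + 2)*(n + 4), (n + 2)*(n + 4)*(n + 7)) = n^2 + 6*n + 8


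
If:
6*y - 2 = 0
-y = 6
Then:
No Solution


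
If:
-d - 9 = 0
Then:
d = -9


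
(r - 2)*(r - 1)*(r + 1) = r^3 - 2*r^2 - r + 2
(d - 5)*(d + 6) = d^2 + d - 30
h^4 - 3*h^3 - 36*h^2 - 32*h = h*(h - 8)*(h + 1)*(h + 4)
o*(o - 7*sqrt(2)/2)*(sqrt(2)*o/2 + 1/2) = sqrt(2)*o^3/2 - 3*o^2 - 7*sqrt(2)*o/4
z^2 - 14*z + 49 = (z - 7)^2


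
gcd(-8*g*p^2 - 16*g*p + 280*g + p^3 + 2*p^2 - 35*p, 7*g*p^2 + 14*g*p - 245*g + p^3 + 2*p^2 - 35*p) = p^2 + 2*p - 35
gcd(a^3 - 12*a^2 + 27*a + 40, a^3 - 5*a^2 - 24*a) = a - 8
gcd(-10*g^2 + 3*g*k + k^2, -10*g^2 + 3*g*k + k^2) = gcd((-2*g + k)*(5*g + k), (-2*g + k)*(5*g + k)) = 10*g^2 - 3*g*k - k^2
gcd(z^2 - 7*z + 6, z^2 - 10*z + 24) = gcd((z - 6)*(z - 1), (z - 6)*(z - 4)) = z - 6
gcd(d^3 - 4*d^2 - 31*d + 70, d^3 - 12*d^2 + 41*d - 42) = d^2 - 9*d + 14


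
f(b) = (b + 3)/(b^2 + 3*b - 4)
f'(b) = (-2*b - 3)*(b + 3)/(b^2 + 3*b - 4)^2 + 1/(b^2 + 3*b - 4)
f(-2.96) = -0.01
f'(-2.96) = -0.24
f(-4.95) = -0.34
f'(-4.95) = -0.24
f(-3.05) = 0.01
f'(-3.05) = -0.27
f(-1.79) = -0.20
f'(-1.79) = -0.14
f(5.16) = 0.21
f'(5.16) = -0.05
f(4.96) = 0.22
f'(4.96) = -0.05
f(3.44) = 0.35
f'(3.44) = -0.14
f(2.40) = 0.60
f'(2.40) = -0.41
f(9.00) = 0.12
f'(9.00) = -0.01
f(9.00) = 0.12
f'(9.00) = -0.01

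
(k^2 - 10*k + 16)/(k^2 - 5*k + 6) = (k - 8)/(k - 3)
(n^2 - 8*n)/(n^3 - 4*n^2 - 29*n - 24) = n/(n^2 + 4*n + 3)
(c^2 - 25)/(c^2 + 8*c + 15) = (c - 5)/(c + 3)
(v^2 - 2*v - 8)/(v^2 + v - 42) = (v^2 - 2*v - 8)/(v^2 + v - 42)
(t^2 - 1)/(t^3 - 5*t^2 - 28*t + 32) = (t + 1)/(t^2 - 4*t - 32)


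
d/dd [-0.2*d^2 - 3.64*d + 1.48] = -0.4*d - 3.64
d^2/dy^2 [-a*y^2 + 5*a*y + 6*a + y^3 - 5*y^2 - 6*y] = -2*a + 6*y - 10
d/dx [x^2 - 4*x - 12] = 2*x - 4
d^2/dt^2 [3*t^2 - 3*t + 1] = 6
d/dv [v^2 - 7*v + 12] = 2*v - 7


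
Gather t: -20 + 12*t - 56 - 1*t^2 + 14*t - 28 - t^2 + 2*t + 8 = -2*t^2 + 28*t - 96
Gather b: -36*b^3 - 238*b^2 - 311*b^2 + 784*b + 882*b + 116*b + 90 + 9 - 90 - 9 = -36*b^3 - 549*b^2 + 1782*b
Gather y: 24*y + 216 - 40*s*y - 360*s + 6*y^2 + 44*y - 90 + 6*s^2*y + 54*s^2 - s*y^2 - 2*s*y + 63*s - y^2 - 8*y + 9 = 54*s^2 - 297*s + y^2*(5 - s) + y*(6*s^2 - 42*s + 60) + 135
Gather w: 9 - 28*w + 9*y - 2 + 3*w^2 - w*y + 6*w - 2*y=3*w^2 + w*(-y - 22) + 7*y + 7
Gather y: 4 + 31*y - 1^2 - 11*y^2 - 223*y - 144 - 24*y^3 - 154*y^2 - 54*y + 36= -24*y^3 - 165*y^2 - 246*y - 105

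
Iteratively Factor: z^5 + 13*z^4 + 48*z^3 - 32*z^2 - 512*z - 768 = (z + 4)*(z^4 + 9*z^3 + 12*z^2 - 80*z - 192) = (z + 4)^2*(z^3 + 5*z^2 - 8*z - 48) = (z - 3)*(z + 4)^2*(z^2 + 8*z + 16) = (z - 3)*(z + 4)^3*(z + 4)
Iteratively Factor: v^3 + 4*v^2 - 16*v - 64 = (v + 4)*(v^2 - 16) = (v - 4)*(v + 4)*(v + 4)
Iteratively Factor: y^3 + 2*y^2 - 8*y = (y - 2)*(y^2 + 4*y) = y*(y - 2)*(y + 4)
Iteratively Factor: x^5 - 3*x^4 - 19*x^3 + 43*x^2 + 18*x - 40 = (x + 1)*(x^4 - 4*x^3 - 15*x^2 + 58*x - 40) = (x - 2)*(x + 1)*(x^3 - 2*x^2 - 19*x + 20) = (x - 5)*(x - 2)*(x + 1)*(x^2 + 3*x - 4) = (x - 5)*(x - 2)*(x + 1)*(x + 4)*(x - 1)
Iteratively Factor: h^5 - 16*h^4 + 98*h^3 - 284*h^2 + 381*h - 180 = (h - 5)*(h^4 - 11*h^3 + 43*h^2 - 69*h + 36) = (h - 5)*(h - 3)*(h^3 - 8*h^2 + 19*h - 12) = (h - 5)*(h - 3)^2*(h^2 - 5*h + 4) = (h - 5)*(h - 3)^2*(h - 1)*(h - 4)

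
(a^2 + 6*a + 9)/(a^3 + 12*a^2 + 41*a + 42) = (a + 3)/(a^2 + 9*a + 14)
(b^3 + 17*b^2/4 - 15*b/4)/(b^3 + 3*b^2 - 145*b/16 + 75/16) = 4*b/(4*b - 5)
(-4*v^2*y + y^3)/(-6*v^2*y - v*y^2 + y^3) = (-2*v + y)/(-3*v + y)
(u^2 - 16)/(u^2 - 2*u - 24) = (u - 4)/(u - 6)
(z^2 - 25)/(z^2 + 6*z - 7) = (z^2 - 25)/(z^2 + 6*z - 7)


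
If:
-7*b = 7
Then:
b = -1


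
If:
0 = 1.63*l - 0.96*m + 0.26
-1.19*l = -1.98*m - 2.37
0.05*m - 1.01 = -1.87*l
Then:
No Solution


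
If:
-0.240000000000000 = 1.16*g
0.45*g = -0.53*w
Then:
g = -0.21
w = 0.18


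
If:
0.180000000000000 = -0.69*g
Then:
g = -0.26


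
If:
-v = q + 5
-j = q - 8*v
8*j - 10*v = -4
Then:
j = -43/31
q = -133/31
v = -22/31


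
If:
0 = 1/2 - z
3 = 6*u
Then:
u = 1/2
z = 1/2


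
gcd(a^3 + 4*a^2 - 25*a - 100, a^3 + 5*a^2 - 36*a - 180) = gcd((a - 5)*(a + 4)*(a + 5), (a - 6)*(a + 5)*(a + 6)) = a + 5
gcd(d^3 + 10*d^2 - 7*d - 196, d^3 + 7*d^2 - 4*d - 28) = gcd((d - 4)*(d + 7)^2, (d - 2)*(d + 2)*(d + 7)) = d + 7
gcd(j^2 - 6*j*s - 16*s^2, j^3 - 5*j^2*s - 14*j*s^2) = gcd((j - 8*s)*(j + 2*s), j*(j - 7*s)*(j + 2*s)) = j + 2*s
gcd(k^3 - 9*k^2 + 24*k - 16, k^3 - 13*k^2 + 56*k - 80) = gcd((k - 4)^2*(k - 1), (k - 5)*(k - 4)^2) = k^2 - 8*k + 16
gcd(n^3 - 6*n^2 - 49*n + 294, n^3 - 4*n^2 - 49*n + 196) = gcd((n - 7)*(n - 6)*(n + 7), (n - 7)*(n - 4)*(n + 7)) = n^2 - 49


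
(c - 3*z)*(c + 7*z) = c^2 + 4*c*z - 21*z^2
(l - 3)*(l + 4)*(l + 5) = l^3 + 6*l^2 - 7*l - 60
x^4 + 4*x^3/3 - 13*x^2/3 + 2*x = x*(x - 1)*(x - 2/3)*(x + 3)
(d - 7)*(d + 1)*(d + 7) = d^3 + d^2 - 49*d - 49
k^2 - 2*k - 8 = (k - 4)*(k + 2)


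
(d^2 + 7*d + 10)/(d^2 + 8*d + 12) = (d + 5)/(d + 6)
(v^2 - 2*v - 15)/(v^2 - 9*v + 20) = (v + 3)/(v - 4)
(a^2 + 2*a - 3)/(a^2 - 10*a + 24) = (a^2 + 2*a - 3)/(a^2 - 10*a + 24)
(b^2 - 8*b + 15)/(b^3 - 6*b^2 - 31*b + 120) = (b - 5)/(b^2 - 3*b - 40)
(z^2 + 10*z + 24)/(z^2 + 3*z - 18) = (z + 4)/(z - 3)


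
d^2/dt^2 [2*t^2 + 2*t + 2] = 4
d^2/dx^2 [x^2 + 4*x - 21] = 2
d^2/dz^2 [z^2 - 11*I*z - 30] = 2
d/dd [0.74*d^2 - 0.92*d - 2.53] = 1.48*d - 0.92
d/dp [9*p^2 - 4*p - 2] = 18*p - 4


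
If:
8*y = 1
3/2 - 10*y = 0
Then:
No Solution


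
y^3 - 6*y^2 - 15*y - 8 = (y - 8)*(y + 1)^2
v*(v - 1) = v^2 - v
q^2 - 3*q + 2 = (q - 2)*(q - 1)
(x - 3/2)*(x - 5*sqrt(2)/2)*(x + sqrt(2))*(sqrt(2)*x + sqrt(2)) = sqrt(2)*x^4 - 3*x^3 - sqrt(2)*x^3/2 - 13*sqrt(2)*x^2/2 + 3*x^2/2 + 5*sqrt(2)*x/2 + 9*x/2 + 15*sqrt(2)/2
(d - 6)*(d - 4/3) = d^2 - 22*d/3 + 8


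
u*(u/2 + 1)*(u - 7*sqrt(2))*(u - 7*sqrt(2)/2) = u^4/2 - 21*sqrt(2)*u^3/4 + u^3 - 21*sqrt(2)*u^2/2 + 49*u^2/2 + 49*u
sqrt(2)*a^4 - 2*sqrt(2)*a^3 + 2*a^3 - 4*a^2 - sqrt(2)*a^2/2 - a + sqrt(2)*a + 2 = (a - 2)*(a - sqrt(2)/2)*(a + sqrt(2))*(sqrt(2)*a + 1)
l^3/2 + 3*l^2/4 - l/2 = l*(l/2 + 1)*(l - 1/2)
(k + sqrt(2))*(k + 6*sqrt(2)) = k^2 + 7*sqrt(2)*k + 12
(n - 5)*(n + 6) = n^2 + n - 30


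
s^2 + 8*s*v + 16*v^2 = (s + 4*v)^2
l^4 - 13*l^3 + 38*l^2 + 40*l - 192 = (l - 8)*(l - 4)*(l - 3)*(l + 2)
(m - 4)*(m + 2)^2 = m^3 - 12*m - 16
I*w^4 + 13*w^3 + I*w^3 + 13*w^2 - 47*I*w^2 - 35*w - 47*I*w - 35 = (w + 1)*(w - 7*I)*(w - 5*I)*(I*w + 1)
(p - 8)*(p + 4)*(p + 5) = p^3 + p^2 - 52*p - 160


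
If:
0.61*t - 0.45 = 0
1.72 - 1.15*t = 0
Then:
No Solution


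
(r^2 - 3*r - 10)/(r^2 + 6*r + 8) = (r - 5)/(r + 4)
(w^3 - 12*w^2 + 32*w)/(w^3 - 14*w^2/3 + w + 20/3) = 3*w*(w - 8)/(3*w^2 - 2*w - 5)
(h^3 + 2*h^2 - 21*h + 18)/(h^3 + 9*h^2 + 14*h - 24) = (h - 3)/(h + 4)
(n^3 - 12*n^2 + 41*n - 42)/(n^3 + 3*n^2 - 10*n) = (n^2 - 10*n + 21)/(n*(n + 5))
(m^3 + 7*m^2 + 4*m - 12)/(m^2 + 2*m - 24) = (m^2 + m - 2)/(m - 4)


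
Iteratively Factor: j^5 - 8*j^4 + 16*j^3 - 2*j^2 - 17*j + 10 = (j - 1)*(j^4 - 7*j^3 + 9*j^2 + 7*j - 10) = (j - 2)*(j - 1)*(j^3 - 5*j^2 - j + 5) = (j - 2)*(j - 1)^2*(j^2 - 4*j - 5) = (j - 5)*(j - 2)*(j - 1)^2*(j + 1)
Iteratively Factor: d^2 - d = (d - 1)*(d)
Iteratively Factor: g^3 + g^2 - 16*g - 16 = (g + 1)*(g^2 - 16) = (g + 1)*(g + 4)*(g - 4)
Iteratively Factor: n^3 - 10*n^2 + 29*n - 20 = (n - 5)*(n^2 - 5*n + 4) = (n - 5)*(n - 4)*(n - 1)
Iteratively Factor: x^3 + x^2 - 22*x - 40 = (x + 4)*(x^2 - 3*x - 10) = (x - 5)*(x + 4)*(x + 2)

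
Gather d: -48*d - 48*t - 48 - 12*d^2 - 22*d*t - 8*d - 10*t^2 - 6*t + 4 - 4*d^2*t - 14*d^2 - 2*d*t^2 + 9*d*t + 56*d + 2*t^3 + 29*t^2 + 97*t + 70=d^2*(-4*t - 26) + d*(-2*t^2 - 13*t) + 2*t^3 + 19*t^2 + 43*t + 26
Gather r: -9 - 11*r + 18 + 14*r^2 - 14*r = 14*r^2 - 25*r + 9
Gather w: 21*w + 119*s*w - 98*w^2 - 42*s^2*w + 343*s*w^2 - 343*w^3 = -343*w^3 + w^2*(343*s - 98) + w*(-42*s^2 + 119*s + 21)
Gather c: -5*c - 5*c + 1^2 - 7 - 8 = -10*c - 14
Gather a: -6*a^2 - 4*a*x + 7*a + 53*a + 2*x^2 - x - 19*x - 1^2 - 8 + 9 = -6*a^2 + a*(60 - 4*x) + 2*x^2 - 20*x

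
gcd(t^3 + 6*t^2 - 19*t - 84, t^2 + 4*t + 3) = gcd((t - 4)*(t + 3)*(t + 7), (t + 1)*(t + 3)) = t + 3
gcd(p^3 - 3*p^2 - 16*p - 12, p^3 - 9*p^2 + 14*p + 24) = p^2 - 5*p - 6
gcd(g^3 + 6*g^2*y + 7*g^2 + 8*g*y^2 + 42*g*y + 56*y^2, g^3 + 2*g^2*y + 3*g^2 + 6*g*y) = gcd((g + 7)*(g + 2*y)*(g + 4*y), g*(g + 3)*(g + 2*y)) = g + 2*y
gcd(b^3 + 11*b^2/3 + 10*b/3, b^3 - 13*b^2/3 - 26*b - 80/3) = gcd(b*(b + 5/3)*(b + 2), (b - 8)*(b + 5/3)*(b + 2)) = b^2 + 11*b/3 + 10/3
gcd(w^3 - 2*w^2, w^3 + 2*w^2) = w^2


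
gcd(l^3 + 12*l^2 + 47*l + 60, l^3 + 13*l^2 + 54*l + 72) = l^2 + 7*l + 12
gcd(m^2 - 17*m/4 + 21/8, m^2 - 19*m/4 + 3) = m - 3/4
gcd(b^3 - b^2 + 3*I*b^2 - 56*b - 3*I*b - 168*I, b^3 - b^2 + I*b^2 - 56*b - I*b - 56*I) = b^2 - b - 56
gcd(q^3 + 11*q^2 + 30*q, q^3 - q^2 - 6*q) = q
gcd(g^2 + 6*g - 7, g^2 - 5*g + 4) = g - 1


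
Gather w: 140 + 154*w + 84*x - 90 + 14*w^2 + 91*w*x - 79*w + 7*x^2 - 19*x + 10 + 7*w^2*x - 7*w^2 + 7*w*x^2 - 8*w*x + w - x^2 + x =w^2*(7*x + 7) + w*(7*x^2 + 83*x + 76) + 6*x^2 + 66*x + 60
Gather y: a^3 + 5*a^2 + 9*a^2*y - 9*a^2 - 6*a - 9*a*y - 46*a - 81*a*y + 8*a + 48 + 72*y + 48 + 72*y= a^3 - 4*a^2 - 44*a + y*(9*a^2 - 90*a + 144) + 96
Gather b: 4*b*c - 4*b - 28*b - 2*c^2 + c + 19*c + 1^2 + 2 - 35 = b*(4*c - 32) - 2*c^2 + 20*c - 32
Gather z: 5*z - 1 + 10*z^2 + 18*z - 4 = 10*z^2 + 23*z - 5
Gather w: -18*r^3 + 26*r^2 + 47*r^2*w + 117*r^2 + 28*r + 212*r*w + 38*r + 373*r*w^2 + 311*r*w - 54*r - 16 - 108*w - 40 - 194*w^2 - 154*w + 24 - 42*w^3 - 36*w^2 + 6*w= -18*r^3 + 143*r^2 + 12*r - 42*w^3 + w^2*(373*r - 230) + w*(47*r^2 + 523*r - 256) - 32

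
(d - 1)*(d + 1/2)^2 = d^3 - 3*d/4 - 1/4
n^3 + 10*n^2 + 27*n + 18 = (n + 1)*(n + 3)*(n + 6)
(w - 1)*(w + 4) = w^2 + 3*w - 4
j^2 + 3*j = j*(j + 3)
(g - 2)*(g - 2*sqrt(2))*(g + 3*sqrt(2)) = g^3 - 2*g^2 + sqrt(2)*g^2 - 12*g - 2*sqrt(2)*g + 24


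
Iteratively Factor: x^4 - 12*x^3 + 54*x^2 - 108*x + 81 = (x - 3)*(x^3 - 9*x^2 + 27*x - 27) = (x - 3)^2*(x^2 - 6*x + 9) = (x - 3)^3*(x - 3)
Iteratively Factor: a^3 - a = (a + 1)*(a^2 - a) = a*(a + 1)*(a - 1)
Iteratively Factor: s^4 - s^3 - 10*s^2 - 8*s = (s + 1)*(s^3 - 2*s^2 - 8*s) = (s - 4)*(s + 1)*(s^2 + 2*s) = s*(s - 4)*(s + 1)*(s + 2)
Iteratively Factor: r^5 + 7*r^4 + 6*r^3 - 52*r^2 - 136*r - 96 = (r + 2)*(r^4 + 5*r^3 - 4*r^2 - 44*r - 48) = (r - 3)*(r + 2)*(r^3 + 8*r^2 + 20*r + 16) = (r - 3)*(r + 2)^2*(r^2 + 6*r + 8) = (r - 3)*(r + 2)^2*(r + 4)*(r + 2)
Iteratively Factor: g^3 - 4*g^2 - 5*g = (g + 1)*(g^2 - 5*g) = g*(g + 1)*(g - 5)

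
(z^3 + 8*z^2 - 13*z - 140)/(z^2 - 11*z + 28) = (z^2 + 12*z + 35)/(z - 7)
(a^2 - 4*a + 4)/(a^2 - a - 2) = (a - 2)/(a + 1)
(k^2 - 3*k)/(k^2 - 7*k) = (k - 3)/(k - 7)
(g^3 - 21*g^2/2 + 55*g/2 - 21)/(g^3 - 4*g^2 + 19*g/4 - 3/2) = 2*(g - 7)/(2*g - 1)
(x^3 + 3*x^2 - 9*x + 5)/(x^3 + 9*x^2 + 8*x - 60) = (x^2 - 2*x + 1)/(x^2 + 4*x - 12)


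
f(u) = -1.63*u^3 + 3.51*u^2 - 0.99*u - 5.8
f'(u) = -4.89*u^2 + 7.02*u - 0.99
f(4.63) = -96.92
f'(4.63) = -73.31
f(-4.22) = 183.38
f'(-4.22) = -117.70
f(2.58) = -12.98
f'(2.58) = -15.43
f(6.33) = -284.85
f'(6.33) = -152.49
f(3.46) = -34.72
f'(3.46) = -35.24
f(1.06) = -4.85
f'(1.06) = 0.96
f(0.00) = -5.80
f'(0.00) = -0.99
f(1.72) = -5.41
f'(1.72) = -3.38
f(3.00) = -21.19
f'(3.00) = -23.94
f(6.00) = -237.46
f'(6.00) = -134.91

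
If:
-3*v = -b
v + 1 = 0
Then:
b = -3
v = -1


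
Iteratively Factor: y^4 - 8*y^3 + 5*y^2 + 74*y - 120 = (y - 2)*(y^3 - 6*y^2 - 7*y + 60) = (y - 5)*(y - 2)*(y^2 - y - 12) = (y - 5)*(y - 4)*(y - 2)*(y + 3)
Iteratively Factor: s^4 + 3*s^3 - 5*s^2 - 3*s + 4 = (s - 1)*(s^3 + 4*s^2 - s - 4) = (s - 1)*(s + 1)*(s^2 + 3*s - 4) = (s - 1)*(s + 1)*(s + 4)*(s - 1)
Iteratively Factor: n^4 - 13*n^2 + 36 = (n - 3)*(n^3 + 3*n^2 - 4*n - 12) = (n - 3)*(n + 3)*(n^2 - 4) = (n - 3)*(n + 2)*(n + 3)*(n - 2)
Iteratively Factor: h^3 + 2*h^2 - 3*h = (h - 1)*(h^2 + 3*h) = (h - 1)*(h + 3)*(h)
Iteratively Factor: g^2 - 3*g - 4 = (g - 4)*(g + 1)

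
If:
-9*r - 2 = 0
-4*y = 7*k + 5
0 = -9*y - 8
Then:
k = -13/63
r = -2/9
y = -8/9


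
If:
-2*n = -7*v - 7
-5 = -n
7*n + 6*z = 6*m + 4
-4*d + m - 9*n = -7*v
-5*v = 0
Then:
No Solution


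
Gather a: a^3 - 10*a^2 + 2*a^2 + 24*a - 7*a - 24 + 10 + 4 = a^3 - 8*a^2 + 17*a - 10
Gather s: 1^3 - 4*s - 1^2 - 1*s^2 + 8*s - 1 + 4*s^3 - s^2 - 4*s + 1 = 4*s^3 - 2*s^2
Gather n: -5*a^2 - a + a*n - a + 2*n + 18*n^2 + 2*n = -5*a^2 - 2*a + 18*n^2 + n*(a + 4)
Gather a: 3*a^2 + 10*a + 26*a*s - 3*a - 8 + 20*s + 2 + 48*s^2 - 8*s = 3*a^2 + a*(26*s + 7) + 48*s^2 + 12*s - 6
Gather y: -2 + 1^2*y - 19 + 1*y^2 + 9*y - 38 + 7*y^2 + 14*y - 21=8*y^2 + 24*y - 80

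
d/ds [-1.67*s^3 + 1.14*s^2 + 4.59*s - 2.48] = -5.01*s^2 + 2.28*s + 4.59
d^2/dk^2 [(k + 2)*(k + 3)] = 2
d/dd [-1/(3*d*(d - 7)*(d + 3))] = (d*(d - 7) + d*(d + 3) + (d - 7)*(d + 3))/(3*d^2*(d - 7)^2*(d + 3)^2)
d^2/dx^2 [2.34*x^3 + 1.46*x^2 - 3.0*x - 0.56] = 14.04*x + 2.92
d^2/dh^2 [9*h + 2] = 0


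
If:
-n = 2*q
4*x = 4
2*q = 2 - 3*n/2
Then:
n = 4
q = -2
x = 1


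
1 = 1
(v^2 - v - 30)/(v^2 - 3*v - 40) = (v - 6)/(v - 8)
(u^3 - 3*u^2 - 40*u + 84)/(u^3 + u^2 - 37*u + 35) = (u^3 - 3*u^2 - 40*u + 84)/(u^3 + u^2 - 37*u + 35)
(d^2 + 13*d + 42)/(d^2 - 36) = (d + 7)/(d - 6)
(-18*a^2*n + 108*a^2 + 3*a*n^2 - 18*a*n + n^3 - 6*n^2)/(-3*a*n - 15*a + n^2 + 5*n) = (6*a*n - 36*a + n^2 - 6*n)/(n + 5)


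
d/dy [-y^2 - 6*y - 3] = -2*y - 6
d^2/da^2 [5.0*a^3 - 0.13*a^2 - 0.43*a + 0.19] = 30.0*a - 0.26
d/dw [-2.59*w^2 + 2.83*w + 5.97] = 2.83 - 5.18*w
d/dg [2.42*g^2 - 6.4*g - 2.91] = 4.84*g - 6.4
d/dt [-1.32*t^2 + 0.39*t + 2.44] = 0.39 - 2.64*t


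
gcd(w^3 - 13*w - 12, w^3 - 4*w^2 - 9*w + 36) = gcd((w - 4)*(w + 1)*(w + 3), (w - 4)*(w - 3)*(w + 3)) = w^2 - w - 12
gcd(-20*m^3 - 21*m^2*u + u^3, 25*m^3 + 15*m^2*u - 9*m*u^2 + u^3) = -5*m^2 - 4*m*u + u^2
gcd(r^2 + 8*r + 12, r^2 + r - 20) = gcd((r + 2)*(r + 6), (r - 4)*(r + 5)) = 1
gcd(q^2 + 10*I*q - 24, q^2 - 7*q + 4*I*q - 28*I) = q + 4*I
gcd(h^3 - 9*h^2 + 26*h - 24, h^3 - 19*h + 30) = h^2 - 5*h + 6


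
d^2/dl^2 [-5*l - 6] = 0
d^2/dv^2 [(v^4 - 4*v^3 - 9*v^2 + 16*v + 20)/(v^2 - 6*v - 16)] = 2*(v^3 - 24*v^2 + 192*v - 350)/(v^3 - 24*v^2 + 192*v - 512)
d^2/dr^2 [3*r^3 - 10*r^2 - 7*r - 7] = 18*r - 20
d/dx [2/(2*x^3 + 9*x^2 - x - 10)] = 2*(-6*x^2 - 18*x + 1)/(2*x^3 + 9*x^2 - x - 10)^2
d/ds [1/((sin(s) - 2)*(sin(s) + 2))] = -sin(2*s)/((sin(s) - 2)^2*(sin(s) + 2)^2)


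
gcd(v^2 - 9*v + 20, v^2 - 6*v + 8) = v - 4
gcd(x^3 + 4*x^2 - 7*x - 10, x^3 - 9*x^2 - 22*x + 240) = x + 5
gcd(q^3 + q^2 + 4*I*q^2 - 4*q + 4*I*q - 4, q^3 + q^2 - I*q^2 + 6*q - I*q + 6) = q^2 + q*(1 + 2*I) + 2*I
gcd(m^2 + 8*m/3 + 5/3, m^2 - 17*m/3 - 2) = 1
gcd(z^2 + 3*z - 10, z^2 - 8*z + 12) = z - 2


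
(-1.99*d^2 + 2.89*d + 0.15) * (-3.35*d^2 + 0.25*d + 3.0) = 6.6665*d^4 - 10.179*d^3 - 5.75*d^2 + 8.7075*d + 0.45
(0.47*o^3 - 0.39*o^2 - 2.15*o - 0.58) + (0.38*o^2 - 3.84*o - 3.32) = 0.47*o^3 - 0.01*o^2 - 5.99*o - 3.9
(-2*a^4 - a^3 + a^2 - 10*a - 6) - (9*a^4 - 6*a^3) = -11*a^4 + 5*a^3 + a^2 - 10*a - 6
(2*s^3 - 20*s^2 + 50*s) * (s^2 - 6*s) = 2*s^5 - 32*s^4 + 170*s^3 - 300*s^2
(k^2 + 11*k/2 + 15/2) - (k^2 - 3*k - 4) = 17*k/2 + 23/2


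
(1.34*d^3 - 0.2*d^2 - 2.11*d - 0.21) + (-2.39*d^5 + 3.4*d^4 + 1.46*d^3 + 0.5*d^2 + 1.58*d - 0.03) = -2.39*d^5 + 3.4*d^4 + 2.8*d^3 + 0.3*d^2 - 0.53*d - 0.24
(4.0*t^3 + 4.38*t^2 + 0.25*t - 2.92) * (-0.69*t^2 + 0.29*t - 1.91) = -2.76*t^5 - 1.8622*t^4 - 6.5423*t^3 - 6.2785*t^2 - 1.3243*t + 5.5772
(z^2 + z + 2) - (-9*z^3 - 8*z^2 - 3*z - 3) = 9*z^3 + 9*z^2 + 4*z + 5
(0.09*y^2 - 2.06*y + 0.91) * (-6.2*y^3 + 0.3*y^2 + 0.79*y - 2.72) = -0.558*y^5 + 12.799*y^4 - 6.1889*y^3 - 1.5992*y^2 + 6.3221*y - 2.4752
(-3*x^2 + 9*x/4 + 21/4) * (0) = 0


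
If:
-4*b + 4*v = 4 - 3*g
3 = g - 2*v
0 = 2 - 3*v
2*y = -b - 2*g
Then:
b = 35/12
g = 13/3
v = 2/3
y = -139/24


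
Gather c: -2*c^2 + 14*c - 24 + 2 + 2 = -2*c^2 + 14*c - 20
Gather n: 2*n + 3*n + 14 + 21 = 5*n + 35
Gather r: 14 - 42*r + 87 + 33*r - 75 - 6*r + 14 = 40 - 15*r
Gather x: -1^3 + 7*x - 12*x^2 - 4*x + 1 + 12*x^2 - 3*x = 0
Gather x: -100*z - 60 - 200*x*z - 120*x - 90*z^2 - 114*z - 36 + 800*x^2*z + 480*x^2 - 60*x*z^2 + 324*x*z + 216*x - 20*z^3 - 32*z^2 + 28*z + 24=x^2*(800*z + 480) + x*(-60*z^2 + 124*z + 96) - 20*z^3 - 122*z^2 - 186*z - 72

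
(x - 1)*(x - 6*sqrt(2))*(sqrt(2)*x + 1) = sqrt(2)*x^3 - 11*x^2 - sqrt(2)*x^2 - 6*sqrt(2)*x + 11*x + 6*sqrt(2)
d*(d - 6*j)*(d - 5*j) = d^3 - 11*d^2*j + 30*d*j^2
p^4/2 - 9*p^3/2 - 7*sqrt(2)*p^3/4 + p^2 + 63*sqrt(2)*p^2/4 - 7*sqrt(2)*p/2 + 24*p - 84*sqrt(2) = (p/2 + 1)*(p - 8)*(p - 3)*(p - 7*sqrt(2)/2)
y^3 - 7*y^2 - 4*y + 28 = (y - 7)*(y - 2)*(y + 2)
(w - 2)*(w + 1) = w^2 - w - 2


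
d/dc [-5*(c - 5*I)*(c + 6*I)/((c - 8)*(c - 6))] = 5*(c^2*(14 + I) - 36*c - 420 - 48*I)/(c^4 - 28*c^3 + 292*c^2 - 1344*c + 2304)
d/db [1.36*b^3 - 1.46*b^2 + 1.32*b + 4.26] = 4.08*b^2 - 2.92*b + 1.32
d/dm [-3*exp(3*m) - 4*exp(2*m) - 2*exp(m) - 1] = (-9*exp(2*m) - 8*exp(m) - 2)*exp(m)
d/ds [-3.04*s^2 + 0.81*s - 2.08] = 0.81 - 6.08*s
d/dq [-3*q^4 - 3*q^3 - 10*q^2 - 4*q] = -12*q^3 - 9*q^2 - 20*q - 4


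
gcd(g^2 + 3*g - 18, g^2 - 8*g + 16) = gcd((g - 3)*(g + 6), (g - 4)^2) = 1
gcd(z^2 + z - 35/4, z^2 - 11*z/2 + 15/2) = z - 5/2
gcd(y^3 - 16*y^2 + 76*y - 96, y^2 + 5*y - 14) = y - 2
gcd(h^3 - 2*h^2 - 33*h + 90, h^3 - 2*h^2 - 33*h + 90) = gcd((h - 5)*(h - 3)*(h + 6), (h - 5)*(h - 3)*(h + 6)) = h^3 - 2*h^2 - 33*h + 90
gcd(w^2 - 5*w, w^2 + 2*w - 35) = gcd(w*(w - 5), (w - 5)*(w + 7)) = w - 5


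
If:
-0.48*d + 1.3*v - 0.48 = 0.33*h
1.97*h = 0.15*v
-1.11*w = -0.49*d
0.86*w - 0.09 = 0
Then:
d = 0.24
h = 0.04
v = 0.47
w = 0.10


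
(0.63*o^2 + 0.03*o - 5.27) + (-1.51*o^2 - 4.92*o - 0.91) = -0.88*o^2 - 4.89*o - 6.18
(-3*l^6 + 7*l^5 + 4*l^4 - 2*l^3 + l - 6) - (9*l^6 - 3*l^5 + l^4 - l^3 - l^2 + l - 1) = -12*l^6 + 10*l^5 + 3*l^4 - l^3 + l^2 - 5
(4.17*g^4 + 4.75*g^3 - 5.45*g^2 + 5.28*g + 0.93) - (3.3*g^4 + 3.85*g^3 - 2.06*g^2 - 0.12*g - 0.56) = 0.87*g^4 + 0.9*g^3 - 3.39*g^2 + 5.4*g + 1.49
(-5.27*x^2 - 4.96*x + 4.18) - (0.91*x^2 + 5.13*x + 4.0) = -6.18*x^2 - 10.09*x + 0.18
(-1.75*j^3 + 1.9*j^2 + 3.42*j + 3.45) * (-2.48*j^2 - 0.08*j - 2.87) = 4.34*j^5 - 4.572*j^4 - 3.6111*j^3 - 14.2826*j^2 - 10.0914*j - 9.9015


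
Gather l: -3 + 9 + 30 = 36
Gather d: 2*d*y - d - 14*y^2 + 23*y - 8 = d*(2*y - 1) - 14*y^2 + 23*y - 8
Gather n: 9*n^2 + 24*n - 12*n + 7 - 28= 9*n^2 + 12*n - 21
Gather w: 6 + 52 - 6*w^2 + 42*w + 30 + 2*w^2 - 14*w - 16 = -4*w^2 + 28*w + 72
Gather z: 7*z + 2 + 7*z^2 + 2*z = 7*z^2 + 9*z + 2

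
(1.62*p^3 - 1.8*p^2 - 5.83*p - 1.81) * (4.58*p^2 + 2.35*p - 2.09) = 7.4196*p^5 - 4.437*p^4 - 34.3172*p^3 - 18.2283*p^2 + 7.9312*p + 3.7829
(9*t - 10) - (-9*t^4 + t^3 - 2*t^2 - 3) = 9*t^4 - t^3 + 2*t^2 + 9*t - 7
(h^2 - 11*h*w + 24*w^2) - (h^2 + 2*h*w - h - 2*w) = -13*h*w + h + 24*w^2 + 2*w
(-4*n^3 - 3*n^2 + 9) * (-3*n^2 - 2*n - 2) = 12*n^5 + 17*n^4 + 14*n^3 - 21*n^2 - 18*n - 18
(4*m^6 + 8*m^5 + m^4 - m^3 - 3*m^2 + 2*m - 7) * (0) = 0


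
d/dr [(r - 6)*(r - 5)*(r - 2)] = 3*r^2 - 26*r + 52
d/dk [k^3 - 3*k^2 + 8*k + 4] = 3*k^2 - 6*k + 8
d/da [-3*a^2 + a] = 1 - 6*a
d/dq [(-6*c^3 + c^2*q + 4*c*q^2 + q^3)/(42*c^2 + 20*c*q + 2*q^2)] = (9*c^2 + 14*c*q + q^2)/(2*(49*c^2 + 14*c*q + q^2))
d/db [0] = 0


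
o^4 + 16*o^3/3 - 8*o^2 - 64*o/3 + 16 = (o - 2)*(o - 2/3)*(o + 2)*(o + 6)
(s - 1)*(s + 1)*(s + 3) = s^3 + 3*s^2 - s - 3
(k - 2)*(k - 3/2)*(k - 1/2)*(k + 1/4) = k^4 - 15*k^3/4 + 15*k^2/4 - 5*k/16 - 3/8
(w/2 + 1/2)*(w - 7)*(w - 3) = w^3/2 - 9*w^2/2 + 11*w/2 + 21/2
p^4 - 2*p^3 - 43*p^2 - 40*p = p*(p - 8)*(p + 1)*(p + 5)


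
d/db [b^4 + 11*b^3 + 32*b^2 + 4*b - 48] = 4*b^3 + 33*b^2 + 64*b + 4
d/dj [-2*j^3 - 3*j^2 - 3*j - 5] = -6*j^2 - 6*j - 3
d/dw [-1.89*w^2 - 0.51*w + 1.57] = -3.78*w - 0.51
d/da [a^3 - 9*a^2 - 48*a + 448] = 3*a^2 - 18*a - 48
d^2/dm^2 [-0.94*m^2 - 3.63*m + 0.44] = -1.88000000000000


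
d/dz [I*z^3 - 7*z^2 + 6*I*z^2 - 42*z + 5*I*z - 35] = 3*I*z^2 + z*(-14 + 12*I) - 42 + 5*I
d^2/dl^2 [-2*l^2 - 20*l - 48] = -4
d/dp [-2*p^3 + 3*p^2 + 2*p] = -6*p^2 + 6*p + 2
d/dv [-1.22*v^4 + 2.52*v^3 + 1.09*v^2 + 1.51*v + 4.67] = -4.88*v^3 + 7.56*v^2 + 2.18*v + 1.51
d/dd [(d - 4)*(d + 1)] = 2*d - 3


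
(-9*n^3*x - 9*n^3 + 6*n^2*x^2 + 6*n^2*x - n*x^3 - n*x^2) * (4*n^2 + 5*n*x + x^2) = -36*n^5*x - 36*n^5 - 21*n^4*x^2 - 21*n^4*x + 17*n^3*x^3 + 17*n^3*x^2 + n^2*x^4 + n^2*x^3 - n*x^5 - n*x^4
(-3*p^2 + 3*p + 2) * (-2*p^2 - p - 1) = 6*p^4 - 3*p^3 - 4*p^2 - 5*p - 2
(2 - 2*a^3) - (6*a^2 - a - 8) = -2*a^3 - 6*a^2 + a + 10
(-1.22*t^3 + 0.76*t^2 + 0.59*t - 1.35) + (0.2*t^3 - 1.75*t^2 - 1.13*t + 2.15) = -1.02*t^3 - 0.99*t^2 - 0.54*t + 0.8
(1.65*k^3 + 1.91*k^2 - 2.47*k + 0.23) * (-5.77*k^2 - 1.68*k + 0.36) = -9.5205*k^5 - 13.7927*k^4 + 11.6371*k^3 + 3.5101*k^2 - 1.2756*k + 0.0828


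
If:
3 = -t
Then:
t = -3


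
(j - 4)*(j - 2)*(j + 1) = j^3 - 5*j^2 + 2*j + 8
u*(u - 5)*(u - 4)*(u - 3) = u^4 - 12*u^3 + 47*u^2 - 60*u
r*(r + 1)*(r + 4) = r^3 + 5*r^2 + 4*r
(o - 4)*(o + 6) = o^2 + 2*o - 24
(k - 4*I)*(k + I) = k^2 - 3*I*k + 4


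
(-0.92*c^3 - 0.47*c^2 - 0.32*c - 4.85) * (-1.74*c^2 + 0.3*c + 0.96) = 1.6008*c^5 + 0.5418*c^4 - 0.4674*c^3 + 7.8918*c^2 - 1.7622*c - 4.656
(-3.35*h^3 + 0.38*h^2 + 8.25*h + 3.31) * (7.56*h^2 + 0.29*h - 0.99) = -25.326*h^5 + 1.9013*h^4 + 65.7967*h^3 + 27.0399*h^2 - 7.2076*h - 3.2769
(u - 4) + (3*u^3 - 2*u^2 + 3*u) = 3*u^3 - 2*u^2 + 4*u - 4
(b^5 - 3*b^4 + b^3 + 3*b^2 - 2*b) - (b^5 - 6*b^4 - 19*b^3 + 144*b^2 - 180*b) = 3*b^4 + 20*b^3 - 141*b^2 + 178*b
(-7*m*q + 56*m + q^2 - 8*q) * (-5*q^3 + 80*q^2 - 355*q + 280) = 35*m*q^4 - 840*m*q^3 + 6965*m*q^2 - 21840*m*q + 15680*m - 5*q^5 + 120*q^4 - 995*q^3 + 3120*q^2 - 2240*q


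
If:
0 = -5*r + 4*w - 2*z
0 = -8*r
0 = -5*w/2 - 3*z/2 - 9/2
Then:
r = 0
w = -9/11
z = -18/11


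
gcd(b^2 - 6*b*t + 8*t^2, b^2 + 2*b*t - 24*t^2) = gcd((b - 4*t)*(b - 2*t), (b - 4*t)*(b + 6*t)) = -b + 4*t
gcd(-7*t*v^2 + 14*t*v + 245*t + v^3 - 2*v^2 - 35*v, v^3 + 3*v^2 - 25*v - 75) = v + 5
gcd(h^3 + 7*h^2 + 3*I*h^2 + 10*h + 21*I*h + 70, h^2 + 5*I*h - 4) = 1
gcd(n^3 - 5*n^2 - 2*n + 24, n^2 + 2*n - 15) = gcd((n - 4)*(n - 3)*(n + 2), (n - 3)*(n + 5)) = n - 3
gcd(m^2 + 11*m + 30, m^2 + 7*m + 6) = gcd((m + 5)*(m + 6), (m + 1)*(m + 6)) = m + 6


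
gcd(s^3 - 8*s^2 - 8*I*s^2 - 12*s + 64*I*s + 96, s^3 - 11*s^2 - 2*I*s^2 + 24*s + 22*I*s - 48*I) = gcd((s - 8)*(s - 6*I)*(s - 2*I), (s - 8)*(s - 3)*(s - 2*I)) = s^2 + s*(-8 - 2*I) + 16*I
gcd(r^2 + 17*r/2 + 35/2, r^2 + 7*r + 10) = r + 5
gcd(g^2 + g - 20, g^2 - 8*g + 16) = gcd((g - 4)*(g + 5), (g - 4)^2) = g - 4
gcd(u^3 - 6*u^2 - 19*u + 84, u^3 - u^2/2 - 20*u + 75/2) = u - 3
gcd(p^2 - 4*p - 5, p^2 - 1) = p + 1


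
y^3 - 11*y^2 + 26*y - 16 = (y - 8)*(y - 2)*(y - 1)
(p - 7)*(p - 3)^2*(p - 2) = p^4 - 15*p^3 + 77*p^2 - 165*p + 126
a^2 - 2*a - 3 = (a - 3)*(a + 1)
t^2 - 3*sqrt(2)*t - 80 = (t - 8*sqrt(2))*(t + 5*sqrt(2))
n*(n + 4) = n^2 + 4*n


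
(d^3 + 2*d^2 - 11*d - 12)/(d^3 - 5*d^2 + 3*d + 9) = (d + 4)/(d - 3)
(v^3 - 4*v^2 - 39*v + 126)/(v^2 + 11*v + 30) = (v^2 - 10*v + 21)/(v + 5)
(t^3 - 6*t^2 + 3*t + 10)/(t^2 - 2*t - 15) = (t^2 - t - 2)/(t + 3)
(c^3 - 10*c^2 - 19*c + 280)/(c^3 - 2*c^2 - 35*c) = (c - 8)/c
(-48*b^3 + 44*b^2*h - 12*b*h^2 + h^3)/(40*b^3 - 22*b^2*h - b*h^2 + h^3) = (-6*b + h)/(5*b + h)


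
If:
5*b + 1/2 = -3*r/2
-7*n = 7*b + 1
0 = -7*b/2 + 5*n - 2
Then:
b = -38/119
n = 3/17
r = 87/119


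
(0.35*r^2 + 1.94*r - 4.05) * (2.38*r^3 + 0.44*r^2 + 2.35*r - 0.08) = 0.833*r^5 + 4.7712*r^4 - 7.9629*r^3 + 2.749*r^2 - 9.6727*r + 0.324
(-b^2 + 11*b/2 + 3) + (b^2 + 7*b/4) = 29*b/4 + 3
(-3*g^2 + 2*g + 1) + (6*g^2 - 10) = 3*g^2 + 2*g - 9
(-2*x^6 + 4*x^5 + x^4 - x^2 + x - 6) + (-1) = -2*x^6 + 4*x^5 + x^4 - x^2 + x - 7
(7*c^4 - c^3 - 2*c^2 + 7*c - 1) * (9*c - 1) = 63*c^5 - 16*c^4 - 17*c^3 + 65*c^2 - 16*c + 1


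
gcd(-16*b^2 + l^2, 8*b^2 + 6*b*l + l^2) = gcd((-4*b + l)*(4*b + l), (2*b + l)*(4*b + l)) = 4*b + l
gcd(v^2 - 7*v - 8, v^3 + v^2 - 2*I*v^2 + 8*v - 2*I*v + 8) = v + 1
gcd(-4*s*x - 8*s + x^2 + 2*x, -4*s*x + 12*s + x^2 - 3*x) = -4*s + x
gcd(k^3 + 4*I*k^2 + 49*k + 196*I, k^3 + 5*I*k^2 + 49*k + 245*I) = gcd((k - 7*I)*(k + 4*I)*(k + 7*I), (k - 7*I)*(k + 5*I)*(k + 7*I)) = k^2 + 49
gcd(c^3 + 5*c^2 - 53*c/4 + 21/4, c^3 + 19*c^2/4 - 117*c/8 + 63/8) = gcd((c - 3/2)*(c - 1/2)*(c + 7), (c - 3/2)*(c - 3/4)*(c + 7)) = c^2 + 11*c/2 - 21/2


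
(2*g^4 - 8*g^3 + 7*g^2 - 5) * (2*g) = 4*g^5 - 16*g^4 + 14*g^3 - 10*g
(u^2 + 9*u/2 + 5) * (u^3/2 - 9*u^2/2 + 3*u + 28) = u^5/2 - 9*u^4/4 - 59*u^3/4 + 19*u^2 + 141*u + 140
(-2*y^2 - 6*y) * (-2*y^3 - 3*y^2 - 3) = 4*y^5 + 18*y^4 + 18*y^3 + 6*y^2 + 18*y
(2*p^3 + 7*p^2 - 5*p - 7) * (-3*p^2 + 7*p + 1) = -6*p^5 - 7*p^4 + 66*p^3 - 7*p^2 - 54*p - 7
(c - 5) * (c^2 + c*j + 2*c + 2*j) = c^3 + c^2*j - 3*c^2 - 3*c*j - 10*c - 10*j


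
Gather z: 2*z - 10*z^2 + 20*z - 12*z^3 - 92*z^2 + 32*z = -12*z^3 - 102*z^2 + 54*z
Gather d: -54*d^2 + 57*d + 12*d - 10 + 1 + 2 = -54*d^2 + 69*d - 7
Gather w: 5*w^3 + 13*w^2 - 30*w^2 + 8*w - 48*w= 5*w^3 - 17*w^2 - 40*w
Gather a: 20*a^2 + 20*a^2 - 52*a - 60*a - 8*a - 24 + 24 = 40*a^2 - 120*a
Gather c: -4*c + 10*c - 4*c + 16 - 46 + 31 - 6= 2*c - 5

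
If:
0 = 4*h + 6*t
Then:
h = -3*t/2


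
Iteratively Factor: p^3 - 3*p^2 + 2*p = (p - 1)*(p^2 - 2*p) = (p - 2)*(p - 1)*(p)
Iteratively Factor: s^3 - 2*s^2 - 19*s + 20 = (s + 4)*(s^2 - 6*s + 5) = (s - 1)*(s + 4)*(s - 5)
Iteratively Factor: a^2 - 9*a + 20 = (a - 5)*(a - 4)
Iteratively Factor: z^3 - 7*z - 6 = (z + 1)*(z^2 - z - 6) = (z + 1)*(z + 2)*(z - 3)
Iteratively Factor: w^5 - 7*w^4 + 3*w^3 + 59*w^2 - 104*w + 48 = (w + 3)*(w^4 - 10*w^3 + 33*w^2 - 40*w + 16) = (w - 4)*(w + 3)*(w^3 - 6*w^2 + 9*w - 4) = (w - 4)*(w - 1)*(w + 3)*(w^2 - 5*w + 4) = (w - 4)^2*(w - 1)*(w + 3)*(w - 1)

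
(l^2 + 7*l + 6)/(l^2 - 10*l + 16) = (l^2 + 7*l + 6)/(l^2 - 10*l + 16)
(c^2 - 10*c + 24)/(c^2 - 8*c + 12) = (c - 4)/(c - 2)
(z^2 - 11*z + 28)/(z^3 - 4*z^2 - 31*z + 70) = (z - 4)/(z^2 + 3*z - 10)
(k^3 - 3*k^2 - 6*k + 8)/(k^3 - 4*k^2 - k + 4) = (k + 2)/(k + 1)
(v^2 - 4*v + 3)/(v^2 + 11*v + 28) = (v^2 - 4*v + 3)/(v^2 + 11*v + 28)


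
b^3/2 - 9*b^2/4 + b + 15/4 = (b/2 + 1/2)*(b - 3)*(b - 5/2)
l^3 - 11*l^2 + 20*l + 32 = (l - 8)*(l - 4)*(l + 1)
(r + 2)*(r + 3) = r^2 + 5*r + 6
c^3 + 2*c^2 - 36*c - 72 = (c - 6)*(c + 2)*(c + 6)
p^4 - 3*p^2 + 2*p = p*(p - 1)^2*(p + 2)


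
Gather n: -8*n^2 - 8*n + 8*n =-8*n^2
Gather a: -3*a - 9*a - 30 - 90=-12*a - 120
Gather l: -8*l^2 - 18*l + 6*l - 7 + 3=-8*l^2 - 12*l - 4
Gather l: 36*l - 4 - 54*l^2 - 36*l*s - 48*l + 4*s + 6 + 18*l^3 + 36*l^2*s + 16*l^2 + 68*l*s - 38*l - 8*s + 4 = 18*l^3 + l^2*(36*s - 38) + l*(32*s - 50) - 4*s + 6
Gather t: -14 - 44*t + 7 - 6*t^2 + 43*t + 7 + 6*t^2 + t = 0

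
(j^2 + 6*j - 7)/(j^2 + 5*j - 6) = (j + 7)/(j + 6)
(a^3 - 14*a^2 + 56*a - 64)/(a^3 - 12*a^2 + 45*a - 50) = (a^2 - 12*a + 32)/(a^2 - 10*a + 25)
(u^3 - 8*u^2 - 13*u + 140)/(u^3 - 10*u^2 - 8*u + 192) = (u^2 - 12*u + 35)/(u^2 - 14*u + 48)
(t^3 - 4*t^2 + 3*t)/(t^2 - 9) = t*(t - 1)/(t + 3)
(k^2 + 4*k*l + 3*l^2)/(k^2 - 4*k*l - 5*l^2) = (k + 3*l)/(k - 5*l)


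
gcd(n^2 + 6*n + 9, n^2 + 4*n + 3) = n + 3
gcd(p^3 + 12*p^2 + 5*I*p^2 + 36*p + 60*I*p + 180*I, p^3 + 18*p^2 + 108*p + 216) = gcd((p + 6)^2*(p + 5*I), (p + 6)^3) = p^2 + 12*p + 36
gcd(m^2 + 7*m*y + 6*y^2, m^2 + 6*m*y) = m + 6*y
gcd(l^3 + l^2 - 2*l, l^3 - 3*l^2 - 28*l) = l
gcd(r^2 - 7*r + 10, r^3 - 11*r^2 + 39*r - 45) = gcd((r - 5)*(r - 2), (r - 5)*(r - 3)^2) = r - 5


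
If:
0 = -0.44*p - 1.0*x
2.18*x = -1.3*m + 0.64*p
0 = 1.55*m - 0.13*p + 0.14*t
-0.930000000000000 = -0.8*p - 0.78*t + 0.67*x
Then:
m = -0.13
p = -0.11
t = 1.34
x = 0.05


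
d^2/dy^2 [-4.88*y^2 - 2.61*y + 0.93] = -9.76000000000000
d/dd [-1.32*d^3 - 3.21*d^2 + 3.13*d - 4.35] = -3.96*d^2 - 6.42*d + 3.13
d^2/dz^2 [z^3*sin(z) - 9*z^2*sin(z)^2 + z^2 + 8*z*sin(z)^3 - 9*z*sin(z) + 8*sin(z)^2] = -z^3*sin(z) + 6*z^2*cos(z) - 18*z^2*cos(2*z) + 9*z*sin(z) - 36*z*sin(2*z) + 18*z*sin(3*z) - 6*cos(z) + 25*cos(2*z) - 12*cos(3*z) - 7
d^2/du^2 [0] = 0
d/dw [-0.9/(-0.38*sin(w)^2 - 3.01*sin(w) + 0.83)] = -(0.684*sin(w) + 2.709)*cos(w)/(0.38*sin(w)^2 + 3.01*sin(w) - 0.83)^2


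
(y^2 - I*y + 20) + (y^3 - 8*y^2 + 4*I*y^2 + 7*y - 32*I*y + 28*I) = y^3 - 7*y^2 + 4*I*y^2 + 7*y - 33*I*y + 20 + 28*I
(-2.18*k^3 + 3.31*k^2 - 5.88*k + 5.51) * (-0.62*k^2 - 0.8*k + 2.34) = 1.3516*k^5 - 0.3082*k^4 - 4.1036*k^3 + 9.0332*k^2 - 18.1672*k + 12.8934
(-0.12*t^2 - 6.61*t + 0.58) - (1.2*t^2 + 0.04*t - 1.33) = -1.32*t^2 - 6.65*t + 1.91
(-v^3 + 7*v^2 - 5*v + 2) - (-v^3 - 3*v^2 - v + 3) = 10*v^2 - 4*v - 1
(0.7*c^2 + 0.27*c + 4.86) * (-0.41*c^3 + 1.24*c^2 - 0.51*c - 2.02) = -0.287*c^5 + 0.7573*c^4 - 2.0148*c^3 + 4.4747*c^2 - 3.024*c - 9.8172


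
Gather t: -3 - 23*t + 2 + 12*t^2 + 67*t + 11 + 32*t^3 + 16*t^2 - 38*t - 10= 32*t^3 + 28*t^2 + 6*t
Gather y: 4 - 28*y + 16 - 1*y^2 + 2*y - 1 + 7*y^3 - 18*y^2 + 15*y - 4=7*y^3 - 19*y^2 - 11*y + 15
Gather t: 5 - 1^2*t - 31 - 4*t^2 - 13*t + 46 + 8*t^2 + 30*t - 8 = 4*t^2 + 16*t + 12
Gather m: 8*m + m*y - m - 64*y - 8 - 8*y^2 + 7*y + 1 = m*(y + 7) - 8*y^2 - 57*y - 7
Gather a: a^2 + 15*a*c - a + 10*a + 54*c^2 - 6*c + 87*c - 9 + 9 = a^2 + a*(15*c + 9) + 54*c^2 + 81*c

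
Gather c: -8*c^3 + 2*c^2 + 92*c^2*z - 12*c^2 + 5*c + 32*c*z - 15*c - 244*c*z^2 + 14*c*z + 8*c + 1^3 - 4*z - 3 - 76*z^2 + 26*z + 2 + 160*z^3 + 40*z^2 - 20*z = -8*c^3 + c^2*(92*z - 10) + c*(-244*z^2 + 46*z - 2) + 160*z^3 - 36*z^2 + 2*z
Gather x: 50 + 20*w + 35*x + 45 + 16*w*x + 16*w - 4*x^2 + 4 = 36*w - 4*x^2 + x*(16*w + 35) + 99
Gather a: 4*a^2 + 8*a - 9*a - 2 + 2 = 4*a^2 - a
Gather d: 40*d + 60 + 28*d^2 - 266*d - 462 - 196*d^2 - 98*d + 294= -168*d^2 - 324*d - 108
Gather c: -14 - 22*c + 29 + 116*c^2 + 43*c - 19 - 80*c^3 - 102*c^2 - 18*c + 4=-80*c^3 + 14*c^2 + 3*c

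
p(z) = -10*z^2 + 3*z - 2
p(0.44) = -2.62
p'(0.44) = -5.80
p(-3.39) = -127.09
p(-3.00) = -101.00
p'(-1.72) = 37.40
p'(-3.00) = 63.00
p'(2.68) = -50.60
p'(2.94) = -55.80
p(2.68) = -65.78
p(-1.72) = -36.74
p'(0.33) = -3.60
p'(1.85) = -34.00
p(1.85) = -30.68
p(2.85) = -74.68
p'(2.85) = -54.00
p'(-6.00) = 123.00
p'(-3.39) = 70.80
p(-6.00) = -380.00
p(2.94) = -79.62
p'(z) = 3 - 20*z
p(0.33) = -2.10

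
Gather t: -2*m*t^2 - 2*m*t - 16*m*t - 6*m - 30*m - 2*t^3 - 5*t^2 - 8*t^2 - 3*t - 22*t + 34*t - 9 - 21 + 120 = -36*m - 2*t^3 + t^2*(-2*m - 13) + t*(9 - 18*m) + 90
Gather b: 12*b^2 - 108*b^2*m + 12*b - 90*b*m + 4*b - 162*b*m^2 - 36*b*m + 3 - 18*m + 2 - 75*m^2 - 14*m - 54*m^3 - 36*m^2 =b^2*(12 - 108*m) + b*(-162*m^2 - 126*m + 16) - 54*m^3 - 111*m^2 - 32*m + 5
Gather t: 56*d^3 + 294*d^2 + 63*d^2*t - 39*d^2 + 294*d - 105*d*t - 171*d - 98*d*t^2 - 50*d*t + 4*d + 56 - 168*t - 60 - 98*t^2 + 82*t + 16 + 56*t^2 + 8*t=56*d^3 + 255*d^2 + 127*d + t^2*(-98*d - 42) + t*(63*d^2 - 155*d - 78) + 12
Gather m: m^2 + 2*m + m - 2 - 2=m^2 + 3*m - 4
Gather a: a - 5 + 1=a - 4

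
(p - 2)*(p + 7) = p^2 + 5*p - 14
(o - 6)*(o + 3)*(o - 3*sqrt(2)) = o^3 - 3*sqrt(2)*o^2 - 3*o^2 - 18*o + 9*sqrt(2)*o + 54*sqrt(2)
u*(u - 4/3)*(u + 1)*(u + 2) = u^4 + 5*u^3/3 - 2*u^2 - 8*u/3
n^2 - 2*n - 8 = (n - 4)*(n + 2)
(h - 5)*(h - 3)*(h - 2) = h^3 - 10*h^2 + 31*h - 30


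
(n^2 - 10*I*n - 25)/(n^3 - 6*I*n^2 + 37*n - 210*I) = (n - 5*I)/(n^2 - I*n + 42)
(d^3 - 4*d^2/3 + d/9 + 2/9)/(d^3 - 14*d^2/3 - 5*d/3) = (3*d^2 - 5*d + 2)/(3*d*(d - 5))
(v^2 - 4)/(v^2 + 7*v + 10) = (v - 2)/(v + 5)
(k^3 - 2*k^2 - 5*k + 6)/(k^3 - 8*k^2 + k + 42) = (k - 1)/(k - 7)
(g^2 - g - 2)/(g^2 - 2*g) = (g + 1)/g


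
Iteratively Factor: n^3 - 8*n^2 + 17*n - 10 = (n - 1)*(n^2 - 7*n + 10) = (n - 2)*(n - 1)*(n - 5)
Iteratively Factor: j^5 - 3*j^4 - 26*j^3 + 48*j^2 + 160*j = (j)*(j^4 - 3*j^3 - 26*j^2 + 48*j + 160) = j*(j - 5)*(j^3 + 2*j^2 - 16*j - 32) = j*(j - 5)*(j + 4)*(j^2 - 2*j - 8) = j*(j - 5)*(j + 2)*(j + 4)*(j - 4)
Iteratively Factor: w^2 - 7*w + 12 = (w - 3)*(w - 4)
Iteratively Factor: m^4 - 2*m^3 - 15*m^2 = (m)*(m^3 - 2*m^2 - 15*m) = m*(m - 5)*(m^2 + 3*m) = m*(m - 5)*(m + 3)*(m)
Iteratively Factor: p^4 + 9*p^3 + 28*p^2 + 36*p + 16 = (p + 1)*(p^3 + 8*p^2 + 20*p + 16) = (p + 1)*(p + 2)*(p^2 + 6*p + 8) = (p + 1)*(p + 2)^2*(p + 4)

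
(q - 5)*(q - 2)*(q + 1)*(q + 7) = q^4 + q^3 - 39*q^2 + 31*q + 70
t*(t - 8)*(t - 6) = t^3 - 14*t^2 + 48*t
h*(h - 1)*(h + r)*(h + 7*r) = h^4 + 8*h^3*r - h^3 + 7*h^2*r^2 - 8*h^2*r - 7*h*r^2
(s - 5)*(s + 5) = s^2 - 25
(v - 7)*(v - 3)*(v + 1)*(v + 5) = v^4 - 4*v^3 - 34*v^2 + 76*v + 105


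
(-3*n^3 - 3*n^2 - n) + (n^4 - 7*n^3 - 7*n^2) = n^4 - 10*n^3 - 10*n^2 - n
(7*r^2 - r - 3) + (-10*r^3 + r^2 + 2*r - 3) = -10*r^3 + 8*r^2 + r - 6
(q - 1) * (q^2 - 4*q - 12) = q^3 - 5*q^2 - 8*q + 12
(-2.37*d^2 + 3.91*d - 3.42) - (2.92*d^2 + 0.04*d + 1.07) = -5.29*d^2 + 3.87*d - 4.49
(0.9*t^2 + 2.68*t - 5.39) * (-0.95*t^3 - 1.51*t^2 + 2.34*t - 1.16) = -0.855*t^5 - 3.905*t^4 + 3.1797*t^3 + 13.3661*t^2 - 15.7214*t + 6.2524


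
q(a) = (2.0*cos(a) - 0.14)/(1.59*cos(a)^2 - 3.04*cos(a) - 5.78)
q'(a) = (3.18*sin(a)*cos(a) - 3.04*sin(a))*(2.0*cos(a) - 0.14)/(1.59*cos(a)^2 - 3.04*cos(a) - 5.78)^2 - 2.0*sin(a)/(1.59*cos(a)^2 - 3.04*cos(a) - 5.78) = (3.18*cos(a)^2 - 0.4452*cos(a) + 11.9856)*sin(a)/(2.5281*cos(a)^4 - 9.6672*cos(a)^3 - 9.1388*cos(a)^2 + 35.1424*cos(a) + 33.4084)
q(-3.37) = 1.59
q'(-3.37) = 2.04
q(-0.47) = -0.23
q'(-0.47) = -0.12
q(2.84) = 1.44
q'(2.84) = 2.23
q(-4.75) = 0.01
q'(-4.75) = 0.34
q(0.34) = -0.24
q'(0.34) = 0.09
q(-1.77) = 0.10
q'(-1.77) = -0.46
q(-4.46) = 0.13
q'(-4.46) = 0.49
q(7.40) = -0.11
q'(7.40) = 0.24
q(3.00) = 1.75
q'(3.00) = 1.49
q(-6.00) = -0.25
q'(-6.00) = 0.08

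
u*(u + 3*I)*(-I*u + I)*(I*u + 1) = u^4 - u^3 + 2*I*u^3 + 3*u^2 - 2*I*u^2 - 3*u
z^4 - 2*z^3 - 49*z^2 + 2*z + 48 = (z - 8)*(z - 1)*(z + 1)*(z + 6)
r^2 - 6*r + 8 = (r - 4)*(r - 2)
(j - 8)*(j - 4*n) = j^2 - 4*j*n - 8*j + 32*n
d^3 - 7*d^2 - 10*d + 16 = (d - 8)*(d - 1)*(d + 2)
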